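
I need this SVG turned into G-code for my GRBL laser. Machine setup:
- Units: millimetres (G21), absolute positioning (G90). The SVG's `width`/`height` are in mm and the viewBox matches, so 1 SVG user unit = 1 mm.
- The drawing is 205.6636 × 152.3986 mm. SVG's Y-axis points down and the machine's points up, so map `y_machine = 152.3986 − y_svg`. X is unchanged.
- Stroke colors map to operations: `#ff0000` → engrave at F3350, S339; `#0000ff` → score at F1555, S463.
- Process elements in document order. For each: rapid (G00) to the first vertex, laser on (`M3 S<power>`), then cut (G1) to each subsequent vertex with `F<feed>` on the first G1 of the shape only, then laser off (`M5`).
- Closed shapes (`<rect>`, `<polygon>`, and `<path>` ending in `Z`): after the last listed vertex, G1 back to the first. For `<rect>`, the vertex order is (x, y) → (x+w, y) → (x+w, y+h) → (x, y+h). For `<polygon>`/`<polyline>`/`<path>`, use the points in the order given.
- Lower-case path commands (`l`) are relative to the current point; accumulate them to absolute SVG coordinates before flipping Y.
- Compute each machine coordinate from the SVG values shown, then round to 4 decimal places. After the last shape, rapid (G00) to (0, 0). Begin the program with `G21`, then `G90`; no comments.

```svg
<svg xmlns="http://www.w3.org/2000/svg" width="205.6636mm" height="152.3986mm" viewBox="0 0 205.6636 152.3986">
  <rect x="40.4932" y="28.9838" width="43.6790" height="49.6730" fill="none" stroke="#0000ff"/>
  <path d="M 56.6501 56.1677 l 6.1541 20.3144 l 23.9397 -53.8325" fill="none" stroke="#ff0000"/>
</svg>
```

1 u = 1 mm; y_m = 152.3986 − y.

[1] `<rect>` rectangle, #0000ff→score S463 F1555: (40.4932,123.4148) → (84.1722,123.4148) → (84.1722,73.7418) → (40.4932,73.7418) → (40.4932,123.4148) (closed)

[2] `<path>` open polyline, #ff0000→engrave S339 F3350: (56.6501,96.2309) → (62.8042,75.9165) → (86.7439,129.7490)

G21
G90
G00 X40.4932 Y123.4148
M3 S463
G1 X84.1722 Y123.4148 F1555
G1 X84.1722 Y73.7418
G1 X40.4932 Y73.7418
G1 X40.4932 Y123.4148
M5
G00 X56.6501 Y96.2309
M3 S339
G1 X62.8042 Y75.9165 F3350
G1 X86.7439 Y129.7490
M5
G00 X0.0000 Y0.0000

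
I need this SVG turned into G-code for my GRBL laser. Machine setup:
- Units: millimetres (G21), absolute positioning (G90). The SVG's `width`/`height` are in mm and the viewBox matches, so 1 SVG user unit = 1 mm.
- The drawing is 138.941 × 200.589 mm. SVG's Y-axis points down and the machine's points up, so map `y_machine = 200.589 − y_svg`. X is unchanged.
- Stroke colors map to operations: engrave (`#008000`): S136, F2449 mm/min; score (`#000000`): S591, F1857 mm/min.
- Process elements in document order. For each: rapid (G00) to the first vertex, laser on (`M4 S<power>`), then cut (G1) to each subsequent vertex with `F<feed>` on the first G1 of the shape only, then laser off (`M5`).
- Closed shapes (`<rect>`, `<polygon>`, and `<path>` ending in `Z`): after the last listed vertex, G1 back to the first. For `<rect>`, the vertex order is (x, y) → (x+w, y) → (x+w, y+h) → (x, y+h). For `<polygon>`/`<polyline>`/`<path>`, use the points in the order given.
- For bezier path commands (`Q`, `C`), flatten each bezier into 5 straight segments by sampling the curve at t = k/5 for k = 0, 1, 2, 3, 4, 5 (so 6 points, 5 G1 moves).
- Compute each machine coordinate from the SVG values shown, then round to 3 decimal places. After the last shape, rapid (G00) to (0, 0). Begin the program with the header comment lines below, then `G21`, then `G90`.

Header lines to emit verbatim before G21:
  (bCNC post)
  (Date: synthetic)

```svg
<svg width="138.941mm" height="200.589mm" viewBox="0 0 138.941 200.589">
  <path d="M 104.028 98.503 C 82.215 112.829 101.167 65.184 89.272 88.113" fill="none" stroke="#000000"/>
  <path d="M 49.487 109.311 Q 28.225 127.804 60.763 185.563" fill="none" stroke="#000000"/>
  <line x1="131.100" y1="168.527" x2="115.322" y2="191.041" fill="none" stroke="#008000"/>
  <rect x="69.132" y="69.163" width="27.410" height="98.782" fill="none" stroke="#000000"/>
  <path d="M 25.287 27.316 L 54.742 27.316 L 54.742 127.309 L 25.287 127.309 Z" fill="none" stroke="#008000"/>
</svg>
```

Since the viewBox matches the mm dimensions, user units are millimetres directly. The only transform is the Y-flip y_m = 200.589 − y_svg.

Shape 1 is a cubic bezier drawn with `<path>`. Its stroke #000000 means score at S591, F1857. After flipping Y the toolpath is (104.028,102.086) → (95.259,99.867) → (92.836,106.158) → (93.323,114.598) → (93.280,118.825) → (89.272,112.476).

Shape 2 is a quadratic bezier drawn with `<path>`. Its stroke #000000 means score at S591, F1857. After flipping Y the toolpath is (49.487,91.278) → (43.134,82.310) → (41.085,70.201) → (43.341,54.951) → (49.900,36.559) → (60.763,15.026).

Shape 3 is a line segment drawn with `<line>`. Its stroke #008000 means engrave at S136, F2449. After flipping Y the toolpath is (131.100,32.062) → (115.322,9.548).

Shape 4 is a rectangle drawn with `<rect>`. Its stroke #000000 means score at S591, F1857. After flipping Y the toolpath is (69.132,131.426) → (96.542,131.426) → (96.542,32.644) → (69.132,32.644) → (69.132,131.426), returning to the start.

Shape 5 is a rectangle drawn with `<path>`. Its stroke #008000 means engrave at S136, F2449. After flipping Y the toolpath is (25.287,173.273) → (54.742,173.273) → (54.742,73.280) → (25.287,73.280) → (25.287,173.273), returning to the start.

(bCNC post)
(Date: synthetic)
G21
G90
G00 X104.028 Y102.086
M4 S591
G1 X95.259 Y99.867 F1857
G1 X92.836 Y106.158
G1 X93.323 Y114.598
G1 X93.280 Y118.825
G1 X89.272 Y112.476
M5
G00 X49.487 Y91.278
M4 S591
G1 X43.134 Y82.310 F1857
G1 X41.085 Y70.201
G1 X43.341 Y54.951
G1 X49.900 Y36.559
G1 X60.763 Y15.026
M5
G00 X131.100 Y32.062
M4 S136
G1 X115.322 Y9.548 F2449
M5
G00 X69.132 Y131.426
M4 S591
G1 X96.542 Y131.426 F1857
G1 X96.542 Y32.644
G1 X69.132 Y32.644
G1 X69.132 Y131.426
M5
G00 X25.287 Y173.273
M4 S136
G1 X54.742 Y173.273 F2449
G1 X54.742 Y73.280
G1 X25.287 Y73.280
G1 X25.287 Y173.273
M5
G00 X0.000 Y0.000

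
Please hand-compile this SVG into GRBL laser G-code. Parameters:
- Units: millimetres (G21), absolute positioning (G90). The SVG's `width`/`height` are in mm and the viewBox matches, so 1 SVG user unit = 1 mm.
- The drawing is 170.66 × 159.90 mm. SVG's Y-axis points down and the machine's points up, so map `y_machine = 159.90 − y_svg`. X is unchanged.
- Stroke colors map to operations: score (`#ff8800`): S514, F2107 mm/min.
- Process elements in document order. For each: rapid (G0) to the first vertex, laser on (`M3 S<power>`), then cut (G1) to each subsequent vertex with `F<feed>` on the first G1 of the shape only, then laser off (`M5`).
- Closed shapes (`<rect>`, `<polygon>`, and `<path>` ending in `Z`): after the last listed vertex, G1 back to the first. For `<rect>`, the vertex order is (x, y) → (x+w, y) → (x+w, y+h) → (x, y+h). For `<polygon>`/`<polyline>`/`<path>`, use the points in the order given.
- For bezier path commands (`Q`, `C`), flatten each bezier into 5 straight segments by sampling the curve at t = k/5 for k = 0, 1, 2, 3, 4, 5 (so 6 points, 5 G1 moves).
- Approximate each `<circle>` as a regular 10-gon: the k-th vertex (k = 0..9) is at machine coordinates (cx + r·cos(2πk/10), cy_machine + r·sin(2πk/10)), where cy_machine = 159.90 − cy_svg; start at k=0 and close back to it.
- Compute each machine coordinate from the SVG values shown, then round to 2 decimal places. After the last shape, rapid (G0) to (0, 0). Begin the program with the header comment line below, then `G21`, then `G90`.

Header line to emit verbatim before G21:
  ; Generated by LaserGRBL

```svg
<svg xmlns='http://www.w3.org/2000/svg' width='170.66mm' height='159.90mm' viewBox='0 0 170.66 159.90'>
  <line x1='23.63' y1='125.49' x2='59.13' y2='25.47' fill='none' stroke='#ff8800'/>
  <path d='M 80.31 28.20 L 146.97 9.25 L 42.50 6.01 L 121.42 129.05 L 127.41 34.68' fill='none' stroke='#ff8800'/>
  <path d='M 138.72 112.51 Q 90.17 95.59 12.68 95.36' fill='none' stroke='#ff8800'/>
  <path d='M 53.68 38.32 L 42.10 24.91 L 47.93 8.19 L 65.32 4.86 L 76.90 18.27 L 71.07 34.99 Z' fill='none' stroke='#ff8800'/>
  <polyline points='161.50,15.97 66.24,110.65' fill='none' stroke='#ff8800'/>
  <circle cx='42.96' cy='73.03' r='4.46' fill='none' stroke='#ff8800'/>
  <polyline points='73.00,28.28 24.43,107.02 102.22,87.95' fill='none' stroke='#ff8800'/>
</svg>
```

; Generated by LaserGRBL
G21
G90
G0 X23.63 Y34.41
M3 S514
G1 X59.13 Y134.43 F2107
M5
G0 X80.31 Y131.70
M3 S514
G1 X146.97 Y150.65 F2107
G1 X42.50 Y153.89
G1 X121.42 Y30.85
G1 X127.41 Y125.22
M5
G0 X138.72 Y47.39
M3 S514
G1 X118.14 Y53.49 F2107
G1 X95.25 Y58.26
G1 X70.04 Y61.69
G1 X42.52 Y63.78
G1 X12.68 Y64.54
M5
G0 X53.68 Y121.58
M3 S514
G1 X42.10 Y134.99 F2107
G1 X47.93 Y151.71
G1 X65.32 Y155.04
G1 X76.90 Y141.63
G1 X71.07 Y124.91
G1 X53.68 Y121.58
M5
G0 X161.50 Y143.93
M3 S514
G1 X66.24 Y49.25 F2107
M5
G0 X47.42 Y86.87
M3 S514
G1 X46.57 Y89.49 F2107
G1 X44.34 Y91.11
G1 X41.58 Y91.11
G1 X39.35 Y89.49
G1 X38.50 Y86.87
G1 X39.35 Y84.25
G1 X41.58 Y82.63
G1 X44.34 Y82.63
G1 X46.57 Y84.25
G1 X47.42 Y86.87
M5
G0 X73.00 Y131.62
M3 S514
G1 X24.43 Y52.88 F2107
G1 X102.22 Y71.95
M5
G0 X0.00 Y0.00

1 u = 1 mm; y_m = 159.90 − y.

[1] `<line>` line segment, #ff8800→score S514 F2107: (23.63,34.41) → (59.13,134.43)

[2] `<path>` open polyline, #ff8800→score S514 F2107: (80.31,131.70) → (146.97,150.65) → (42.50,153.89) → (121.42,30.85) → (127.41,125.22)

[3] `<path>` quadratic bezier, #ff8800→score S514 F2107: (138.72,47.39) → (118.14,53.49) → (95.25,58.26) → (70.04,61.69) → (42.52,63.78) → (12.68,64.54)

[4] `<path>` regular polygon, #ff8800→score S514 F2107: (53.68,121.58) → (42.10,134.99) → (47.93,151.71) → (65.32,155.04) → (76.90,141.63) → (71.07,124.91) → (53.68,121.58) (closed)

[5] `<polyline>` line segment, #ff8800→score S514 F2107: (161.50,143.93) → (66.24,49.25)

[6] `<circle>` circle, #ff8800→score S514 F2107: (47.42,86.87) → (46.57,89.49) → (44.34,91.11) → (41.58,91.11) → (39.35,89.49) → (38.50,86.87) → (39.35,84.25) → (41.58,82.63) → (44.34,82.63) → (46.57,84.25) → (47.42,86.87) (closed)

[7] `<polyline>` open polyline, #ff8800→score S514 F2107: (73.00,131.62) → (24.43,52.88) → (102.22,71.95)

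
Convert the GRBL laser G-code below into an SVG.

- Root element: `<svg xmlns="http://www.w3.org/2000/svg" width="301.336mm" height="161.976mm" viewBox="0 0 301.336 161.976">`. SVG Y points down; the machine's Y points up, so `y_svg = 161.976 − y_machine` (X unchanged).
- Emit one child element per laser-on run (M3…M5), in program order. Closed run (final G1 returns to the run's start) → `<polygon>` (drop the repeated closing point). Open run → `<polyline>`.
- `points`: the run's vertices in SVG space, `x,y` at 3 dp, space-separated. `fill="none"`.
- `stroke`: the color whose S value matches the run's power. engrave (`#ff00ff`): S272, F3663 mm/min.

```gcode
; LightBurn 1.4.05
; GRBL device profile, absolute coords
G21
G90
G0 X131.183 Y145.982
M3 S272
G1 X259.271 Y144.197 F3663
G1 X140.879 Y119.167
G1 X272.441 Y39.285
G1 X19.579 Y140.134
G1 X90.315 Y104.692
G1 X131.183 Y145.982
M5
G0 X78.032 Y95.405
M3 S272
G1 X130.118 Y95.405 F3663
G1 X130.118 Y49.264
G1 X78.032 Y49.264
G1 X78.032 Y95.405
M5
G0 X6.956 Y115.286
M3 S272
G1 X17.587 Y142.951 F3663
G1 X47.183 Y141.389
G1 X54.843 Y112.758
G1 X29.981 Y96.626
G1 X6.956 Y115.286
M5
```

<svg xmlns="http://www.w3.org/2000/svg" width="301.336mm" height="161.976mm" viewBox="0 0 301.336 161.976">
  <polygon points="131.183,15.994 259.271,17.779 140.879,42.809 272.441,122.691 19.579,21.842 90.315,57.284" fill="none" stroke="#ff00ff"/>
  <polygon points="78.032,66.571 130.118,66.571 130.118,112.712 78.032,112.712" fill="none" stroke="#ff00ff"/>
  <polygon points="6.956,46.690 17.587,19.025 47.183,20.587 54.843,49.218 29.981,65.350" fill="none" stroke="#ff00ff"/>
</svg>

Each laser-on run becomes one SVG element. Flip Y back into SVG space with y_svg = 161.976 − y_machine. Every run uses S272, so all elements get stroke `#ff00ff` (engrave).

Run 1: The run returns to its start, so emit a `<polygon>` with points (Y-flipped): 131.183,15.994 259.271,17.779 140.879,42.809 272.441,122.691 19.579,21.842 90.315,57.284.

Run 2: The run returns to its start, so emit a `<polygon>` with points (Y-flipped): 78.032,66.571 130.118,66.571 130.118,112.712 78.032,112.712.

Run 3: The run returns to its start, so emit a `<polygon>` with points (Y-flipped): 6.956,46.690 17.587,19.025 47.183,20.587 54.843,49.218 29.981,65.350.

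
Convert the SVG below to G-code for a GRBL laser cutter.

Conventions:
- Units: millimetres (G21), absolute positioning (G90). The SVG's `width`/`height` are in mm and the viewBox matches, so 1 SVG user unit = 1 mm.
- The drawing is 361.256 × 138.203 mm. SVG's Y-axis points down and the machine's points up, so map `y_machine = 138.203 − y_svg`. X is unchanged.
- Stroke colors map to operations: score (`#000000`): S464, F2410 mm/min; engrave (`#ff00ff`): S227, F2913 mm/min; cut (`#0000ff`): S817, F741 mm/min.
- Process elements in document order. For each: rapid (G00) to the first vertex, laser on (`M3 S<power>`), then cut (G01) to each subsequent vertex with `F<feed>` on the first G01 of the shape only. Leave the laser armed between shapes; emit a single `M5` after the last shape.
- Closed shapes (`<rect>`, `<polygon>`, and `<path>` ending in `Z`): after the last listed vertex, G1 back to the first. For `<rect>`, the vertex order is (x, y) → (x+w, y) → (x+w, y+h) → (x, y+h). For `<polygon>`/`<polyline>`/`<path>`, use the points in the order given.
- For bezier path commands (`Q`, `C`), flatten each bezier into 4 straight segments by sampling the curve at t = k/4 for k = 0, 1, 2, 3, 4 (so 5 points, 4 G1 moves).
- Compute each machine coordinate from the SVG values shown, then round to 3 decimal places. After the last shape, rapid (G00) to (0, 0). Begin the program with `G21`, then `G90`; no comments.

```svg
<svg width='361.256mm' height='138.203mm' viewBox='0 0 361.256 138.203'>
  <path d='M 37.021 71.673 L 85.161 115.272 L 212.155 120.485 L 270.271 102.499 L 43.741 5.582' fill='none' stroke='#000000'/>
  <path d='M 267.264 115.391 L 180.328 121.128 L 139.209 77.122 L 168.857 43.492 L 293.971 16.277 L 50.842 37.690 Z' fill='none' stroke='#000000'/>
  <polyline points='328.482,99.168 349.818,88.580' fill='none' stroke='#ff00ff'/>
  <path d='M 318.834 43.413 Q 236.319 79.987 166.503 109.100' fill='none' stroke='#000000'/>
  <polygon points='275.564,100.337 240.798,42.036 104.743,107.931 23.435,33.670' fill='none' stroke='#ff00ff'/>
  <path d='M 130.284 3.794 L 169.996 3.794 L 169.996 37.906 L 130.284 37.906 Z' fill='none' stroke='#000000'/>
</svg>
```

viewBox `0 0 361.256 138.203` with mm width/height → 1 unit = 1 mm. Flip: y_m = 138.203 − y_svg.

**Shape 1** — `<path>` open polyline, stroke `#000000` → score (S464, F2410). Machine vertices: (37.021,66.530) → (85.161,22.931) → (212.155,17.718) → (270.271,35.704) → (43.741,132.621). Open path.

**Shape 2** — `<path>` closed polygon, stroke `#000000` → score (S464, F2410). Machine vertices: (267.264,22.812) → (180.328,17.075) → (139.209,61.081) → (168.857,94.711) → (293.971,121.926) → (50.842,100.513) → (267.264,22.812). Closed: final G1 returns to the first vertex.

**Shape 3** — `<polyline>` line segment, stroke `#ff00ff` → engrave (S227, F2913). Machine vertices: (328.482,39.035) → (349.818,49.623). Open path.

**Shape 4** — `<path>` quadratic bezier, stroke `#000000` → score (S464, F2410). Control points (SVG): P0=(318.834,43.413), P1=(236.319,79.987), P2=(166.503,109.100); sampled at t=k/4. Machine vertices: (318.834,94.790) → (278.370,76.969) → (239.494,60.081) → (202.205,44.126) → (166.503,29.103). Open path.

**Shape 5** — `<polygon>` closed polygon, stroke `#ff00ff` → engrave (S227, F2913). Machine vertices: (275.564,37.866) → (240.798,96.167) → (104.743,30.272) → (23.435,104.533) → (275.564,37.866). Closed: final G1 returns to the first vertex.

**Shape 6** — `<path>` rectangle, stroke `#000000` → score (S464, F2410). Machine vertices: (130.284,134.409) → (169.996,134.409) → (169.996,100.297) → (130.284,100.297) → (130.284,134.409). Closed: final G1 returns to the first vertex.

G21
G90
G00 X37.021 Y66.530
M3 S464
G01 X85.161 Y22.931 F2410
G01 X212.155 Y17.718
G01 X270.271 Y35.704
G01 X43.741 Y132.621
G00 X267.264 Y22.812
M3 S464
G01 X180.328 Y17.075 F2410
G01 X139.209 Y61.081
G01 X168.857 Y94.711
G01 X293.971 Y121.926
G01 X50.842 Y100.513
G01 X267.264 Y22.812
G00 X328.482 Y39.035
M3 S227
G01 X349.818 Y49.623 F2913
G00 X318.834 Y94.790
M3 S464
G01 X278.370 Y76.969 F2410
G01 X239.494 Y60.081
G01 X202.205 Y44.126
G01 X166.503 Y29.103
G00 X275.564 Y37.866
M3 S227
G01 X240.798 Y96.167 F2913
G01 X104.743 Y30.272
G01 X23.435 Y104.533
G01 X275.564 Y37.866
G00 X130.284 Y134.409
M3 S464
G01 X169.996 Y134.409 F2410
G01 X169.996 Y100.297
G01 X130.284 Y100.297
G01 X130.284 Y134.409
M5
G00 X0.000 Y0.000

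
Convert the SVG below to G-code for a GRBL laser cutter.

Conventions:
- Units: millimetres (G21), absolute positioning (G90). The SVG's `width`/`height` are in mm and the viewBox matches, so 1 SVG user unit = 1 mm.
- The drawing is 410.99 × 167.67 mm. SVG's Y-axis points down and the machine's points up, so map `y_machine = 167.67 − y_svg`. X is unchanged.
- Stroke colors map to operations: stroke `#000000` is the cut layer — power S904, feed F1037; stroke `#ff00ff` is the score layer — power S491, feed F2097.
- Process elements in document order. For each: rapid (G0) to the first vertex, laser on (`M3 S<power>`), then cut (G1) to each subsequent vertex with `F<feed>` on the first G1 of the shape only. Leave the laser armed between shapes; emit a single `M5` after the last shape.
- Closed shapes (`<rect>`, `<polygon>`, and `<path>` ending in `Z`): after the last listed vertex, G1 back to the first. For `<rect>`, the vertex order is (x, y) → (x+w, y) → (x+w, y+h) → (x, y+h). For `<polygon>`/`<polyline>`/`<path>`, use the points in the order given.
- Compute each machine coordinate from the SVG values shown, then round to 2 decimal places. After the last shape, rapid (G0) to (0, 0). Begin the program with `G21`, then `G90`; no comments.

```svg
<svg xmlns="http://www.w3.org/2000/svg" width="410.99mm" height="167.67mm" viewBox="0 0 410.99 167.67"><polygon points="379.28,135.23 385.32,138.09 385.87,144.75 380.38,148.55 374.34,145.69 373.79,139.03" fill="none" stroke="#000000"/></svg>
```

viewBox `0 0 410.99 167.67` with mm width/height → 1 unit = 1 mm. Flip: y_m = 167.67 − y_svg.

**Shape 1** — `<polygon>` regular polygon, stroke `#000000` → cut (S904, F1037). Machine vertices: (379.28,32.44) → (385.32,29.58) → (385.87,22.92) → (380.38,19.12) → (374.34,21.98) → (373.79,28.64) → (379.28,32.44). Closed: final G1 returns to the first vertex.

G21
G90
G0 X379.28 Y32.44
M3 S904
G1 X385.32 Y29.58 F1037
G1 X385.87 Y22.92
G1 X380.38 Y19.12
G1 X374.34 Y21.98
G1 X373.79 Y28.64
G1 X379.28 Y32.44
M5
G0 X0.00 Y0.00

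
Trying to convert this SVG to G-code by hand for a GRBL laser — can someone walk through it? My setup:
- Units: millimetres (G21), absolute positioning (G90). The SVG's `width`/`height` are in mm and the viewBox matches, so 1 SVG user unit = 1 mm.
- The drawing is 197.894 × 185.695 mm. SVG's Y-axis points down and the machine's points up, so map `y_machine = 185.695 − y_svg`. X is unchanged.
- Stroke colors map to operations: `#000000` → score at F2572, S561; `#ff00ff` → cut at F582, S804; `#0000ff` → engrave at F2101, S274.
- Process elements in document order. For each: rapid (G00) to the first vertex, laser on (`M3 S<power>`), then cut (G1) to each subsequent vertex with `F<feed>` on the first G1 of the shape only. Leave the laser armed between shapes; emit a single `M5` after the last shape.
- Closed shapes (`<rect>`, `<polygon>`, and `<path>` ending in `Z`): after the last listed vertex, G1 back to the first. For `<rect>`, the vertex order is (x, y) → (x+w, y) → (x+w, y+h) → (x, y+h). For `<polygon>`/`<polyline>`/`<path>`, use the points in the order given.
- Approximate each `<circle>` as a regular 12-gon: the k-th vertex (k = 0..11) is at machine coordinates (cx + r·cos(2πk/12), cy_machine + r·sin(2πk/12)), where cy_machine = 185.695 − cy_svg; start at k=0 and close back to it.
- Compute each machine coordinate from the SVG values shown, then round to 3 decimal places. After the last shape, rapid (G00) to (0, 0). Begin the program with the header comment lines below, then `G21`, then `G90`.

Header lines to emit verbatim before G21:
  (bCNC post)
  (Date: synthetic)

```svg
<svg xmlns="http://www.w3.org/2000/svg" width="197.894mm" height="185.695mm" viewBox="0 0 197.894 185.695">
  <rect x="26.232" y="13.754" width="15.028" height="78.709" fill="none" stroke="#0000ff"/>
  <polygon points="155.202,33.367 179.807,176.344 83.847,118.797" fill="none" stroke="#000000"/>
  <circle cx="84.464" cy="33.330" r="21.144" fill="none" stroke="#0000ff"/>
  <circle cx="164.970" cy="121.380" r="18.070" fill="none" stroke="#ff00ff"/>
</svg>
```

Since the viewBox matches the mm dimensions, user units are millimetres directly. The only transform is the Y-flip y_m = 185.695 − y_svg.

Shape 1 is a rectangle drawn with `<rect>`. Its stroke #0000ff means engrave at S274, F2101. After flipping Y the toolpath is (26.232,171.941) → (41.260,171.941) → (41.260,93.232) → (26.232,93.232) → (26.232,171.941), returning to the start.

Shape 2 is a closed polygon drawn with `<polygon>`. Its stroke #000000 means score at S561, F2572. After flipping Y the toolpath is (155.202,152.328) → (179.807,9.351) → (83.847,66.898) → (155.202,152.328), returning to the start.

Shape 3 is a circle drawn with `<circle>`. Its stroke #0000ff means engrave at S274, F2101. After flipping Y the toolpath is (105.608,152.365) → (102.775,162.937) → (95.036,170.676) → (84.464,173.509) → (73.892,170.676) → (66.153,162.937) → (63.320,152.365) → (66.153,141.793) → (73.892,134.054) → (84.464,131.221) → (95.036,134.054) → (102.775,141.793) → (105.608,152.365), returning to the start.

Shape 4 is a circle drawn with `<circle>`. Its stroke #ff00ff means cut at S804, F582. After flipping Y the toolpath is (183.040,64.315) → (180.619,73.350) → (174.005,79.964) → (164.970,82.385) → (155.935,79.964) → (149.321,73.350) → (146.900,64.315) → (149.321,55.280) → (155.935,48.666) → (164.970,46.245) → (174.005,48.666) → (180.619,55.280) → (183.040,64.315), returning to the start.

(bCNC post)
(Date: synthetic)
G21
G90
G00 X26.232 Y171.941
M3 S274
G1 X41.260 Y171.941 F2101
G1 X41.260 Y93.232
G1 X26.232 Y93.232
G1 X26.232 Y171.941
G00 X155.202 Y152.328
M3 S561
G1 X179.807 Y9.351 F2572
G1 X83.847 Y66.898
G1 X155.202 Y152.328
G00 X105.608 Y152.365
M3 S274
G1 X102.775 Y162.937 F2101
G1 X95.036 Y170.676
G1 X84.464 Y173.509
G1 X73.892 Y170.676
G1 X66.153 Y162.937
G1 X63.320 Y152.365
G1 X66.153 Y141.793
G1 X73.892 Y134.054
G1 X84.464 Y131.221
G1 X95.036 Y134.054
G1 X102.775 Y141.793
G1 X105.608 Y152.365
G00 X183.040 Y64.315
M3 S804
G1 X180.619 Y73.350 F582
G1 X174.005 Y79.964
G1 X164.970 Y82.385
G1 X155.935 Y79.964
G1 X149.321 Y73.350
G1 X146.900 Y64.315
G1 X149.321 Y55.280
G1 X155.935 Y48.666
G1 X164.970 Y46.245
G1 X174.005 Y48.666
G1 X180.619 Y55.280
G1 X183.040 Y64.315
M5
G00 X0.000 Y0.000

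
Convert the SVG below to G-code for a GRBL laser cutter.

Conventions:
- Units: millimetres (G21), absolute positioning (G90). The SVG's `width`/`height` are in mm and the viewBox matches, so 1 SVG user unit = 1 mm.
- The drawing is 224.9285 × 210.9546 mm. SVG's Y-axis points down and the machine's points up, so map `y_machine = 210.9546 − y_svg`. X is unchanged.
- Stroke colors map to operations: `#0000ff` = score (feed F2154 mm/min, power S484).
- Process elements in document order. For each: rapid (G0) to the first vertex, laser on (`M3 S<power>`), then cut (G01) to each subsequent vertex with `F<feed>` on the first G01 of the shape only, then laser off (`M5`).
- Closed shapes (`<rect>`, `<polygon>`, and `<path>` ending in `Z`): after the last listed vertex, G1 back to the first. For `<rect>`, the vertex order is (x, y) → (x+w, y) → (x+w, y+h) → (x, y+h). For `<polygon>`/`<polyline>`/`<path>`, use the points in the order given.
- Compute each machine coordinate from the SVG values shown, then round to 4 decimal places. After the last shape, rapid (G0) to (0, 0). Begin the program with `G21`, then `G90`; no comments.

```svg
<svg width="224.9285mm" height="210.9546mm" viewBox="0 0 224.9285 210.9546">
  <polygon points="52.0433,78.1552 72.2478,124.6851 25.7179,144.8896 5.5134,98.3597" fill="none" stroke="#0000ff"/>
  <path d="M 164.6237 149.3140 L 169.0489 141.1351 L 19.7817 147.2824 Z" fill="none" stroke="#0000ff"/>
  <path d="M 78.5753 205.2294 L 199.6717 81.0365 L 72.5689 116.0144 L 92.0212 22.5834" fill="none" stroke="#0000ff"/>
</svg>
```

G21
G90
G0 X52.0433 Y132.7994
M3 S484
G01 X72.2478 Y86.2695 F2154
G01 X25.7179 Y66.0650
G01 X5.5134 Y112.5949
G01 X52.0433 Y132.7994
M5
G0 X164.6237 Y61.6406
M3 S484
G01 X169.0489 Y69.8195 F2154
G01 X19.7817 Y63.6722
G01 X164.6237 Y61.6406
M5
G0 X78.5753 Y5.7252
M3 S484
G01 X199.6717 Y129.9181 F2154
G01 X72.5689 Y94.9402
G01 X92.0212 Y188.3712
M5
G0 X0.0000 Y0.0000

1 u = 1 mm; y_m = 210.9546 − y.

[1] `<polygon>` regular polygon, #0000ff→score S484 F2154: (52.0433,132.7994) → (72.2478,86.2695) → (25.7179,66.0650) → (5.5134,112.5949) → (52.0433,132.7994) (closed)

[2] `<path>` closed polygon, #0000ff→score S484 F2154: (164.6237,61.6406) → (169.0489,69.8195) → (19.7817,63.6722) → (164.6237,61.6406) (closed)

[3] `<path>` open polyline, #0000ff→score S484 F2154: (78.5753,5.7252) → (199.6717,129.9181) → (72.5689,94.9402) → (92.0212,188.3712)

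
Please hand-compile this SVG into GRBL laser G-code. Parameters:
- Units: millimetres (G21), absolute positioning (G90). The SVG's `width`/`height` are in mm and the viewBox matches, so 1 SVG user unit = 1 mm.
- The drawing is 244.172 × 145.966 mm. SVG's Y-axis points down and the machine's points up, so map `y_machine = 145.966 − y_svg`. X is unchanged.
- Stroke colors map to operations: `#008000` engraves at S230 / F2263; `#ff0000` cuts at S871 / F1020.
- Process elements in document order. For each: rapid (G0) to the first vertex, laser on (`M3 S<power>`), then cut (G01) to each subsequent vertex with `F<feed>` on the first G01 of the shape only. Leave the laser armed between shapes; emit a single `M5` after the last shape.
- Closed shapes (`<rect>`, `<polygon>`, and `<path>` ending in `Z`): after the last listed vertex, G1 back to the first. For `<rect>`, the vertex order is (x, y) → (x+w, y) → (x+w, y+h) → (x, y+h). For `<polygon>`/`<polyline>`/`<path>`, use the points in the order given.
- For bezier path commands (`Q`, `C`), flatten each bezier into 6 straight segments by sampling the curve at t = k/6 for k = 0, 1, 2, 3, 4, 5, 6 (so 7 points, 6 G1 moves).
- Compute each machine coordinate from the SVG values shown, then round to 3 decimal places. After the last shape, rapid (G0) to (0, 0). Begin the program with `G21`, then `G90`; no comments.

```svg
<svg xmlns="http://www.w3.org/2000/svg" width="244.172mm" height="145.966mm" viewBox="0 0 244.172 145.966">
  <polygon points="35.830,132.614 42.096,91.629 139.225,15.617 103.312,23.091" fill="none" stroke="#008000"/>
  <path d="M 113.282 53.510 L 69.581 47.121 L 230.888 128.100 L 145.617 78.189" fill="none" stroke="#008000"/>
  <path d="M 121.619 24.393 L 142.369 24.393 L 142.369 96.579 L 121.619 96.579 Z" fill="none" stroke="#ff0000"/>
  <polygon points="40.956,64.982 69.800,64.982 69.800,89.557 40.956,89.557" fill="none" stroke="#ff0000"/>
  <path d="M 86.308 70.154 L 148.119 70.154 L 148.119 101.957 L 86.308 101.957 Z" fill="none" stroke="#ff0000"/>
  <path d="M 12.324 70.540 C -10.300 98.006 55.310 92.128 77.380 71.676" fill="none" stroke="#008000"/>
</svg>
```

Since the viewBox matches the mm dimensions, user units are millimetres directly. The only transform is the Y-flip y_m = 145.966 − y_svg.

Shape 1 is a closed polygon drawn with `<polygon>`. Its stroke #008000 means engrave at S230, F2263. After flipping Y the toolpath is (35.830,13.352) → (42.096,54.337) → (139.225,130.349) → (103.312,122.875) → (35.830,13.352), returning to the start.

Shape 2 is a open polyline drawn with `<path>`. Its stroke #008000 means engrave at S230, F2263. After flipping Y the toolpath is (113.282,92.456) → (69.581,98.845) → (230.888,17.866) → (145.617,67.777).

Shape 3 is a rectangle drawn with `<path>`. Its stroke #ff0000 means cut at S871, F1020. After flipping Y the toolpath is (121.619,121.573) → (142.369,121.573) → (142.369,49.387) → (121.619,49.387) → (121.619,121.573), returning to the start.

Shape 4 is a rectangle drawn with `<polygon>`. Its stroke #ff0000 means cut at S871, F1020. After flipping Y the toolpath is (40.956,80.984) → (69.800,80.984) → (69.800,56.409) → (40.956,56.409) → (40.956,80.984), returning to the start.

Shape 5 is a rectangle drawn with `<path>`. Its stroke #ff0000 means cut at S871, F1020. After flipping Y the toolpath is (86.308,75.812) → (148.119,75.812) → (148.119,44.009) → (86.308,44.009) → (86.308,75.812), returning to the start.

Shape 6 is a cubic bezier drawn with `<path>`. Its stroke #008000 means engrave at S230, F2263. After flipping Y the toolpath is (12.324,75.426) → (7.755,64.385) → (14.231,58.379) → (28.092,56.889) → (45.677,59.391) → (63.327,65.365) → (77.380,74.290).

G21
G90
G0 X35.830 Y13.352
M3 S230
G01 X42.096 Y54.337 F2263
G01 X139.225 Y130.349
G01 X103.312 Y122.875
G01 X35.830 Y13.352
G0 X113.282 Y92.456
M3 S230
G01 X69.581 Y98.845 F2263
G01 X230.888 Y17.866
G01 X145.617 Y67.777
G0 X121.619 Y121.573
M3 S871
G01 X142.369 Y121.573 F1020
G01 X142.369 Y49.387
G01 X121.619 Y49.387
G01 X121.619 Y121.573
G0 X40.956 Y80.984
M3 S871
G01 X69.800 Y80.984 F1020
G01 X69.800 Y56.409
G01 X40.956 Y56.409
G01 X40.956 Y80.984
G0 X86.308 Y75.812
M3 S871
G01 X148.119 Y75.812 F1020
G01 X148.119 Y44.009
G01 X86.308 Y44.009
G01 X86.308 Y75.812
G0 X12.324 Y75.426
M3 S230
G01 X7.755 Y64.385 F2263
G01 X14.231 Y58.379
G01 X28.092 Y56.889
G01 X45.677 Y59.391
G01 X63.327 Y65.365
G01 X77.380 Y74.290
M5
G0 X0.000 Y0.000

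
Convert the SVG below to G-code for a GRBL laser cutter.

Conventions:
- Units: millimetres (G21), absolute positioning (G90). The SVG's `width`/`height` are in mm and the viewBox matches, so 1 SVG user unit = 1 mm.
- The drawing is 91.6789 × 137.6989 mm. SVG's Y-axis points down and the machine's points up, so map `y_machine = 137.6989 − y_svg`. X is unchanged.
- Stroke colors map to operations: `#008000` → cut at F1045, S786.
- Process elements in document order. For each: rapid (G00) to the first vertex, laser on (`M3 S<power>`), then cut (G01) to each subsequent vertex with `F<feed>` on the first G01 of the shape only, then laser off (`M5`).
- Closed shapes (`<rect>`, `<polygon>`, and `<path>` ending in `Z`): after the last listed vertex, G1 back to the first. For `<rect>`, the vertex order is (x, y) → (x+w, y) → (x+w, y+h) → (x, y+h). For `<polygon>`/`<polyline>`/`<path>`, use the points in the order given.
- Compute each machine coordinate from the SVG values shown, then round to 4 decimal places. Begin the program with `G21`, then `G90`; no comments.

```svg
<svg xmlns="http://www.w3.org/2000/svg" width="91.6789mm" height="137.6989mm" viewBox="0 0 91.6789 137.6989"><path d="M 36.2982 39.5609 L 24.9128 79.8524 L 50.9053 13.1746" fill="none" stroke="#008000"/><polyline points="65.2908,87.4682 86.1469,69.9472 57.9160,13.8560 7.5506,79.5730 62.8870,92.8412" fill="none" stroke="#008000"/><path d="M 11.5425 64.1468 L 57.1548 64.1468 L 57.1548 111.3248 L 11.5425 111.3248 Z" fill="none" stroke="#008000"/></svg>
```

G21
G90
G00 X36.2982 Y98.1380
M3 S786
G01 X24.9128 Y57.8465 F1045
G01 X50.9053 Y124.5243
M5
G00 X65.2908 Y50.2307
M3 S786
G01 X86.1469 Y67.7517 F1045
G01 X57.9160 Y123.8429
G01 X7.5506 Y58.1259
G01 X62.8870 Y44.8577
M5
G00 X11.5425 Y73.5521
M3 S786
G01 X57.1548 Y73.5521 F1045
G01 X57.1548 Y26.3741
G01 X11.5425 Y26.3741
G01 X11.5425 Y73.5521
M5

1 u = 1 mm; y_m = 137.6989 − y.

[1] `<path>` open polyline, #008000→cut S786 F1045: (36.2982,98.1380) → (24.9128,57.8465) → (50.9053,124.5243)

[2] `<polyline>` open polyline, #008000→cut S786 F1045: (65.2908,50.2307) → (86.1469,67.7517) → (57.9160,123.8429) → (7.5506,58.1259) → (62.8870,44.8577)

[3] `<path>` rectangle, #008000→cut S786 F1045: (11.5425,73.5521) → (57.1548,73.5521) → (57.1548,26.3741) → (11.5425,26.3741) → (11.5425,73.5521) (closed)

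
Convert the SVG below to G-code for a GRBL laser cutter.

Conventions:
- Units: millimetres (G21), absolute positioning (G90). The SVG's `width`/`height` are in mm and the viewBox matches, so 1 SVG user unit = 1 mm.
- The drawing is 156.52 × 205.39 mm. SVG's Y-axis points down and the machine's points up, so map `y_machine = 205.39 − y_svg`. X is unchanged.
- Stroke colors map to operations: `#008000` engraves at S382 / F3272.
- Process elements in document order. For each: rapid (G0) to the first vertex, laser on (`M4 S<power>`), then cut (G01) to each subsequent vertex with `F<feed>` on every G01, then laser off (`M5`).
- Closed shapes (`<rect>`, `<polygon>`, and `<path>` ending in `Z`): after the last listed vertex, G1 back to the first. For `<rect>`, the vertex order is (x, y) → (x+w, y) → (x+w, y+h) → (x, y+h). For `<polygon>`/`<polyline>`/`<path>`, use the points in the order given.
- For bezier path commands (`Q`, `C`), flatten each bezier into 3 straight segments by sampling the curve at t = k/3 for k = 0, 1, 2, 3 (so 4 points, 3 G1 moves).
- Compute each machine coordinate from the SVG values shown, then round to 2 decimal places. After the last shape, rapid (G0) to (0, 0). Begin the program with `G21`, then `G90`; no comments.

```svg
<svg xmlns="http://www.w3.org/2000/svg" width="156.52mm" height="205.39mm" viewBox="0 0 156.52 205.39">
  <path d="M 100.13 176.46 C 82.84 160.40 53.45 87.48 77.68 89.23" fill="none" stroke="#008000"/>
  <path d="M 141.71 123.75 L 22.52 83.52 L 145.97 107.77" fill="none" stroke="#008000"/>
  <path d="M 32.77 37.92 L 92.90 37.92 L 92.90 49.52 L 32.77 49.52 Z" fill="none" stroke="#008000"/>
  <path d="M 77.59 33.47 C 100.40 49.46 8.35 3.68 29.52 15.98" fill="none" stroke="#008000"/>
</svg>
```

viewBox `0 0 156.52 205.39` with mm width/height → 1 unit = 1 mm. Flip: y_m = 205.39 − y_svg.

**Shape 1** — `<path>` cubic bezier, stroke `#008000` → engrave (S382, F3272). Control points (SVG): P0=(100.13,176.46), P1=(82.84,160.40), P2=(53.45,87.48), P3=(77.68,89.23); sampled at t=k/3. Machine vertices: (100.13,28.93) → (81.24,59.07) → (68.89,97.89) → (77.68,116.16). Open path.

**Shape 2** — `<path>` open polyline, stroke `#008000` → engrave (S382, F3272). Machine vertices: (141.71,81.64) → (22.52,121.87) → (145.97,97.62). Open path.

**Shape 3** — `<path>` rectangle, stroke `#008000` → engrave (S382, F3272). Machine vertices: (32.77,167.47) → (92.90,167.47) → (92.90,155.87) → (32.77,155.87) → (32.77,167.47). Closed: final G1 returns to the first vertex.

**Shape 4** — `<path>` cubic bezier, stroke `#008000` → engrave (S382, F3272). Control points (SVG): P0=(77.59,33.47), P1=(100.40,49.46), P2=(8.35,3.68), P3=(29.52,15.98); sampled at t=k/3. Machine vertices: (77.59,171.92) → (70.56,172.08) → (37.64,186.79) → (29.52,189.41). Open path.

G21
G90
G0 X100.13 Y28.93
M4 S382
G01 X81.24 Y59.07 F3272
G01 X68.89 Y97.89 F3272
G01 X77.68 Y116.16 F3272
M5
G0 X141.71 Y81.64
M4 S382
G01 X22.52 Y121.87 F3272
G01 X145.97 Y97.62 F3272
M5
G0 X32.77 Y167.47
M4 S382
G01 X92.90 Y167.47 F3272
G01 X92.90 Y155.87 F3272
G01 X32.77 Y155.87 F3272
G01 X32.77 Y167.47 F3272
M5
G0 X77.59 Y171.92
M4 S382
G01 X70.56 Y172.08 F3272
G01 X37.64 Y186.79 F3272
G01 X29.52 Y189.41 F3272
M5
G0 X0.00 Y0.00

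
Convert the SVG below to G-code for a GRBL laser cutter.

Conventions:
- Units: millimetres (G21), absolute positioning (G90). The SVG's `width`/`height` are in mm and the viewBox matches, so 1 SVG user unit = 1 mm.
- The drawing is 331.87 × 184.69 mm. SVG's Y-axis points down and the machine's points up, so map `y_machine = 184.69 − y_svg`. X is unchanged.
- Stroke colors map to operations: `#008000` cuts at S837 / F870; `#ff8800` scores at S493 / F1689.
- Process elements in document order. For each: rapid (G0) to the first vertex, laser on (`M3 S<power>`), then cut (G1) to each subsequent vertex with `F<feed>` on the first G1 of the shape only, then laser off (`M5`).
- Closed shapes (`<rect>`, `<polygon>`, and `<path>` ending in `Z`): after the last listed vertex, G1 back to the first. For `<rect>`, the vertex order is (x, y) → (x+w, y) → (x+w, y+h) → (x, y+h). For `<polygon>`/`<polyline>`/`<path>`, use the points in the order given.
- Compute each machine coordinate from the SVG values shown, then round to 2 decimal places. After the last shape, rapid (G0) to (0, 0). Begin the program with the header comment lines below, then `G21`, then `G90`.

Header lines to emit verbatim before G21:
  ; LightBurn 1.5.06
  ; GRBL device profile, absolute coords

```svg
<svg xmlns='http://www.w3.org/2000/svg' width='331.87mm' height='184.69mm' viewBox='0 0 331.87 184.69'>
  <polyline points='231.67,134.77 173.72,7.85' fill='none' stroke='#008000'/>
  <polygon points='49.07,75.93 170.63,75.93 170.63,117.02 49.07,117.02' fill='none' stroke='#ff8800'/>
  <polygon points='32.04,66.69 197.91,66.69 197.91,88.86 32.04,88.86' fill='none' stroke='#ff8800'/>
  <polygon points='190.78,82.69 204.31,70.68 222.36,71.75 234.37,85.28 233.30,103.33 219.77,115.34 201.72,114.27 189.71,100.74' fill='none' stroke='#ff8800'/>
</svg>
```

; LightBurn 1.5.06
; GRBL device profile, absolute coords
G21
G90
G0 X231.67 Y49.92
M3 S837
G1 X173.72 Y176.84 F870
M5
G0 X49.07 Y108.76
M3 S493
G1 X170.63 Y108.76 F1689
G1 X170.63 Y67.67
G1 X49.07 Y67.67
G1 X49.07 Y108.76
M5
G0 X32.04 Y118.00
M3 S493
G1 X197.91 Y118.00 F1689
G1 X197.91 Y95.83
G1 X32.04 Y95.83
G1 X32.04 Y118.00
M5
G0 X190.78 Y102.00
M3 S493
G1 X204.31 Y114.01 F1689
G1 X222.36 Y112.94
G1 X234.37 Y99.41
G1 X233.30 Y81.36
G1 X219.77 Y69.35
G1 X201.72 Y70.42
G1 X189.71 Y83.95
G1 X190.78 Y102.00
M5
G0 X0.00 Y0.00

Since the viewBox matches the mm dimensions, user units are millimetres directly. The only transform is the Y-flip y_m = 184.69 − y_svg.

Shape 1 is a line segment drawn with `<polyline>`. Its stroke #008000 means cut at S837, F870. After flipping Y the toolpath is (231.67,49.92) → (173.72,176.84).

Shape 2 is a rectangle drawn with `<polygon>`. Its stroke #ff8800 means score at S493, F1689. After flipping Y the toolpath is (49.07,108.76) → (170.63,108.76) → (170.63,67.67) → (49.07,67.67) → (49.07,108.76), returning to the start.

Shape 3 is a rectangle drawn with `<polygon>`. Its stroke #ff8800 means score at S493, F1689. After flipping Y the toolpath is (32.04,118.00) → (197.91,118.00) → (197.91,95.83) → (32.04,95.83) → (32.04,118.00), returning to the start.

Shape 4 is a regular polygon drawn with `<polygon>`. Its stroke #ff8800 means score at S493, F1689. After flipping Y the toolpath is (190.78,102.00) → (204.31,114.01) → (222.36,112.94) → (234.37,99.41) → (233.30,81.36) → (219.77,69.35) → (201.72,70.42) → (189.71,83.95) → (190.78,102.00), returning to the start.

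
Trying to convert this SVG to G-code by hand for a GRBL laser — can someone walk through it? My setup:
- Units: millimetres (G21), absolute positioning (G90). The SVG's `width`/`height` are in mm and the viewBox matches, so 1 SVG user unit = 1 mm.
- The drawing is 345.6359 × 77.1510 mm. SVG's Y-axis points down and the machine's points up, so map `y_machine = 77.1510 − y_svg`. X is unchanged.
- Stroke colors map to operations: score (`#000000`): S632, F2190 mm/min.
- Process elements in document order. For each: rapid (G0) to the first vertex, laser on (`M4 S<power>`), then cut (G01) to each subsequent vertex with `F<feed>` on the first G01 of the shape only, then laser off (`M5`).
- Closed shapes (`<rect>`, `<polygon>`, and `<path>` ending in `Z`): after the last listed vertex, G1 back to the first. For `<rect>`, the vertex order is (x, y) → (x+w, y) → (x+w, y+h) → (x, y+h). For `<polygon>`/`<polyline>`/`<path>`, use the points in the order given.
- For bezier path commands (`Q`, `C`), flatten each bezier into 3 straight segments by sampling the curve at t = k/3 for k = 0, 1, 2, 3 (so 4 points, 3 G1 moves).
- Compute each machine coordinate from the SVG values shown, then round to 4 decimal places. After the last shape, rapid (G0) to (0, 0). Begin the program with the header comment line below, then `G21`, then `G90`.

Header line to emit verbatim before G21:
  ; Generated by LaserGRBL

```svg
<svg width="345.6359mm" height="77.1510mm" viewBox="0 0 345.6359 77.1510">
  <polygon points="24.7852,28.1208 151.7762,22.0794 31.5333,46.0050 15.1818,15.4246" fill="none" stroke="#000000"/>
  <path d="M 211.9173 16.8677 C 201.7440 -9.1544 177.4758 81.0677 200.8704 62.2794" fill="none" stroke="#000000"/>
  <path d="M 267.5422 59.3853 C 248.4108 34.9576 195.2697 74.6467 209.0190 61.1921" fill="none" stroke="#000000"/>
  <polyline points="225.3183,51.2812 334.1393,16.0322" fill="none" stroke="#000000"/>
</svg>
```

; Generated by LaserGRBL
G21
G90
G0 X24.7852 Y49.0302
M4 S632
G01 X151.7762 Y55.0716 F2190
G01 X31.5333 Y31.1460
G01 X15.1818 Y61.7264
G01 X24.7852 Y49.0302
M5
G0 X211.9173 Y60.2833
M4 S632
G01 X199.3330 Y55.9001 F2190
G01 X191.0761 Y24.0773
G01 X200.8704 Y14.8716
M5
G0 X267.5422 Y17.7657
M4 S632
G01 X240.8113 Y25.1641 F2190
G01 X213.8295 Y15.8759
G01 X209.0190 Y15.9589
M5
G0 X225.3183 Y25.8698
M4 S632
G01 X334.1393 Y61.1188 F2190
M5
G0 X0.0000 Y0.0000

Since the viewBox matches the mm dimensions, user units are millimetres directly. The only transform is the Y-flip y_m = 77.1510 − y_svg.

Shape 1 is a closed polygon drawn with `<polygon>`. Its stroke #000000 means score at S632, F2190. After flipping Y the toolpath is (24.7852,49.0302) → (151.7762,55.0716) → (31.5333,31.1460) → (15.1818,61.7264) → (24.7852,49.0302), returning to the start.

Shape 2 is a cubic bezier drawn with `<path>`. Its stroke #000000 means score at S632, F2190. After flipping Y the toolpath is (211.9173,60.2833) → (199.3330,55.9001) → (191.0761,24.0773) → (200.8704,14.8716).

Shape 3 is a cubic bezier drawn with `<path>`. Its stroke #000000 means score at S632, F2190. After flipping Y the toolpath is (267.5422,17.7657) → (240.8113,25.1641) → (213.8295,15.8759) → (209.0190,15.9589).

Shape 4 is a line segment drawn with `<polyline>`. Its stroke #000000 means score at S632, F2190. After flipping Y the toolpath is (225.3183,25.8698) → (334.1393,61.1188).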